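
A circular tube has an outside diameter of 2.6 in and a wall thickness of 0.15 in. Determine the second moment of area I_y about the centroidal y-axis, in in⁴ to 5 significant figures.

I_y ≈ 0.86951 in⁴

Treat the section as a set of non-overlapping primitives; coordinates are from the bounding-box lower-left.
Outer circle: ⌀2.6, A = 5.309292 in², x = 1.3 in, Ī = 2.243176 in⁴.
Bore (subtracted): ⌀2.3, A = 4.154756 in², x = 1.3 in, Ī = 1.373666 in⁴.
By symmetry the centroid is at mid-width, x̄ = 1.3 in.
All pieces are centred on the centroidal y-axis, so I = ΣĪ (holes subtracted) = 0.8695094 in⁴.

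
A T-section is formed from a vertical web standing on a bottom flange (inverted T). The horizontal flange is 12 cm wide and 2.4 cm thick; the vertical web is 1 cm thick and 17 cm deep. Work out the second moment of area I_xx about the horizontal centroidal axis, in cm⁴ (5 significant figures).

Split into non-overlapping primitives; take the origin at the lower-left of the bounding box.
Flange: 12 × 2.4, A = 28.8 cm², y = 1.2 cm, Ī = 13.824 cm⁴.
Web: 1 × 17, A = 17 cm², y = 10.9 cm, Ī = 409.4167 cm⁴.
Centroid: ȳ = ΣA·y / ΣA = 4.800437 cm.
Transfer each piece to the horizontal centroidal axis using Ī + A·d² with d = y − 4.800437:
  flange: d = -3.600437 cm → contributes +387.1626 cm⁴
  web: d = 6.099563 cm → contributes +1041.896 cm⁴
Total I = 1429.059 cm⁴.

I_xx ≈ 1429.1 cm⁴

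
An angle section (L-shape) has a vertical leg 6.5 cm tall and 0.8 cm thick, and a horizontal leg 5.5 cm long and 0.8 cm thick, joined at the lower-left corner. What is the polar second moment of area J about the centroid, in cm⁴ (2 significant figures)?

J ≈ 60 cm⁴

Split into non-overlapping primitives; take the origin at the lower-left of the bounding box.
Vertical leg: 0.8 × 6.5, A = 5.2 cm², y = 3.25 cm, Ī = 18.31 cm⁴.
Horizontal leg (remainder): 4.7 × 0.8, A = 3.76 cm², y = 0.4 cm, Ī = 0.2005 cm⁴.
Centroid: ȳ = ΣA·y / ΣA = 2.054 cm.
Transfer each piece to the centroidal x-axis using Ī + A·d² with d = y − 2.054:
  vertical leg: d = 1.196 cm → contributes +25.75 cm⁴
  horizontal leg (remainder): d = -1.654 cm → contributes +10.49 cm⁴
Total I = 36.23 cm⁴.
For the y-axis: x̄ = 1.554 cm.
Repeating about the centroidal y-axis gives I_y = 23.7 cm⁴.
Polar second moment: J = I_x + I_y = 59.93 cm⁴.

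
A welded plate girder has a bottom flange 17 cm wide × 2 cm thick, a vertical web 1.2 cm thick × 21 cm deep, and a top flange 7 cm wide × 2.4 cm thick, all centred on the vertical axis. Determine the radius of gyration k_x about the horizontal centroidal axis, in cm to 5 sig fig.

k_x ≈ 9.7632 cm

Split into non-overlapping primitives; take the origin at the lower-left of the bounding box.
Bottom plate: 17 × 2, A = 34 cm², y = 1 cm, Ī = 11.33333 cm⁴.
Web plate: 1.2 × 21, A = 25.2 cm², y = 12.5 cm, Ī = 926.1 cm⁴.
Top plate: 7 × 2.4, A = 16.8 cm², y = 24.2 cm, Ī = 8.064 cm⁴.
Centroid: ȳ = ΣA·y / ΣA = 9.941579 cm.
Transfer each piece to the horizontal centroidal axis using Ī + A·d² with d = y − 9.941579:
  bottom plate: d = -8.941579 cm → contributes +2729.696 cm⁴
  web plate: d = 2.558421 cm → contributes +1091.047 cm⁴
  top plate: d = 14.25842 cm → contributes +3423.547 cm⁴
Total I = 7244.29 cm⁴.
Radius of gyration: k = √(I/A) = √(7244.29 / 76) = 9.763176 cm.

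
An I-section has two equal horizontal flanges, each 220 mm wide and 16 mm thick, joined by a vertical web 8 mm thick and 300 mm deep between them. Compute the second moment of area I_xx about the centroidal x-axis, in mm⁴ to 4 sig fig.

Split into non-overlapping primitives; take the origin at the lower-left of the bounding box.
Bottom flange: 220 × 16, A = 3 520 mm², y = 8 mm, Ī = 75093.3 mm⁴.
Web: 8 × 300, A = 2 400 mm², y = 166 mm, Ī = 18 000 000 mm⁴.
Top flange: 220 × 16, A = 3 520 mm², y = 324 mm, Ī = 75093.3 mm⁴.
By symmetry the centroid is at mid-height, ȳ = 166 mm.
Transfer each piece to the centroidal x-axis using Ī + A·d² with d = y − 166:
  bottom flange: d = -158 mm → contributes +87 948 373 mm⁴
  web: d = 0 mm → contributes +18 000 000 mm⁴
  top flange: d = 158 mm → contributes +87 948 373 mm⁴
Total I = 193 896 747 mm⁴.

I_xx ≈ 1.939 × 10⁸ mm⁴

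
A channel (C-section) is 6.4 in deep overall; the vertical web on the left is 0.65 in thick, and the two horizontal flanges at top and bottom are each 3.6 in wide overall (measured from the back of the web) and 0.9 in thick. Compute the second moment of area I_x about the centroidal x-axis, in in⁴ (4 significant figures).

Break the section into simple shapes (no overlaps), measuring from the bottom-left corner of the bounding box.
Web: 0.65 × 6.4, A = 4.16 in², y = 3.2 in, Ī = 14.1995 in⁴.
Top flange (beyond web): 2.95 × 0.9, A = 2.655 in², y = 5.95 in, Ī = 0.179213 in⁴.
Bottom flange (beyond web): 2.95 × 0.9, A = 2.655 in², y = 0.45 in, Ī = 0.179213 in⁴.
By symmetry the centroid is at mid-height, ȳ = 3.2 in.
Transfer each piece to the centroidal x-axis using Ī + A·d² with d = y − 3.2:
  web: d = 0 in → contributes +14.1995 in⁴
  top flange (beyond web): d = 2.75 in → contributes +20.2577 in⁴
  bottom flange (beyond web): d = -2.75 in → contributes +20.2577 in⁴
Total I = 54.7148 in⁴.

I_x ≈ 54.71 in⁴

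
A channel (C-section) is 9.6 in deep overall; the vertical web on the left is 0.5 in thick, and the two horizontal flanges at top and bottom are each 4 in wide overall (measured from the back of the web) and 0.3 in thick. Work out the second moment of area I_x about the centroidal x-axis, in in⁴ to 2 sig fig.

Decompose the section into non-overlapping parts with the origin at the bottom-left of its bounding rectangle.
Web: 0.5 × 9.6, A = 4.8 in², y = 4.8 in, Ī = 36.86 in⁴.
Top flange (beyond web): 3.5 × 0.3, A = 1.05 in², y = 9.45 in, Ī = 0.007875 in⁴.
Bottom flange (beyond web): 3.5 × 0.3, A = 1.05 in², y = 0.15 in, Ī = 0.007875 in⁴.
By symmetry the centroid is at mid-height, ȳ = 4.8 in.
Transfer each piece to the centroidal x-axis using Ī + A·d² with d = y − 4.8:
  web: d = 0 in → contributes +36.86 in⁴
  top flange (beyond web): d = 4.65 in → contributes +22.71 in⁴
  bottom flange (beyond web): d = -4.65 in → contributes +22.71 in⁴
Total I = 82.29 in⁴.

I_x ≈ 82 in⁴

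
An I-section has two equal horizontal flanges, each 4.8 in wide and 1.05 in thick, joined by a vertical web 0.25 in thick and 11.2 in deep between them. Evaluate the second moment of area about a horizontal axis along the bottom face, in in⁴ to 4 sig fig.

Decompose the section into non-overlapping parts with the origin at the bottom-left of its bounding rectangle.
Bottom flange: 4.8 × 1.05, A = 5.04 in², y = 0.525 in, Ī = 0.46305 in⁴.
Web: 0.25 × 11.2, A = 2.8 in², y = 6.65 in, Ī = 29.2693 in⁴.
Top flange: 4.8 × 1.05, A = 5.04 in², y = 12.775 in, Ī = 0.46305 in⁴.
Transfer each piece to the bottom edge using Ī + A·d² with d = y − 0:
  bottom flange: d = 0.525 in → contributes +1.8522 in⁴
  web: d = 6.65 in → contributes +153.092 in⁴
  top flange: d = 12.775 in → contributes +822.994 in⁴
Total I = 977.939 in⁴.

I_base ≈ 977.9 in⁴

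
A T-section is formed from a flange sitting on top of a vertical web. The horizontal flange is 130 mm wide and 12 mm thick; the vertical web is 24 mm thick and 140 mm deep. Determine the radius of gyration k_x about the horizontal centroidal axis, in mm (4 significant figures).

k_x ≈ 48.68 mm

Treat the section as a set of non-overlapping primitives; coordinates are from the bounding-box lower-left.
Flange: 130 × 12, A = 1 560 mm², y = 146 mm, Ī = 18 720 mm⁴.
Web: 24 × 140, A = 3 360 mm², y = 70 mm, Ī = 5 488 000 mm⁴.
Centroid: ȳ = ΣA·y / ΣA = 94.0976 mm.
Transfer each piece to the horizontal centroidal axis using Ī + A·d² with d = y − 94.0976:
  flange: d = 51.9024 mm → contributes +4 221 147 mm⁴
  web: d = -24.0976 mm → contributes +7 439 127 mm⁴
Total I = 11 660 273 mm⁴.
Radius of gyration: k = √(I/A) = √(11 660 273 / 4 920) = 48.6824 mm.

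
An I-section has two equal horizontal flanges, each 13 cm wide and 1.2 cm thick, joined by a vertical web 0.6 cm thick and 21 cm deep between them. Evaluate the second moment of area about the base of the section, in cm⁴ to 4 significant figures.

I_base ≈ 1.031 × 10⁴ cm⁴

Break the section into simple shapes (no overlaps), measuring from the bottom-left corner of the bounding box.
Bottom flange: 13 × 1.2, A = 15.6 cm², y = 0.6 cm, Ī = 1.872 cm⁴.
Web: 0.6 × 21, A = 12.6 cm², y = 11.7 cm, Ī = 463.05 cm⁴.
Top flange: 13 × 1.2, A = 15.6 cm², y = 22.8 cm, Ī = 1.872 cm⁴.
Transfer each piece to a horizontal axis along the bottom face using Ī + A·d² with d = y − 0:
  bottom flange: d = 0.6 cm → contributes +7.488 cm⁴
  web: d = 11.7 cm → contributes +2187.86 cm⁴
  top flange: d = 22.8 cm → contributes +8111.38 cm⁴
Total I = 10306.7 cm⁴.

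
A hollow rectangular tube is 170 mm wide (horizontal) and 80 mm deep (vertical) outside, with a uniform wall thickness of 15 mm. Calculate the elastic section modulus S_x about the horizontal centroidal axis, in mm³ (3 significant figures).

S_x ≈ 1.45 × 10⁵ mm³

Treat the section as a set of non-overlapping primitives; coordinates are from the bounding-box lower-left.
Outer rectangle: 170 × 80, A = 13 600 mm², y = 40 mm, Ī = 7 253 333 mm⁴.
Inner void (subtracted): 140 × 50, A = 7 000 mm², y = 40 mm, Ī = 1 458 333 mm⁴.
By symmetry the centroid is at mid-height, ȳ = 40 mm.
All pieces are centred on the horizontal centroidal axis, so I = ΣĪ (holes subtracted) = 5 795 000 mm⁴.
Extreme fibre distance c = 40 mm; S = I/c = 144 875 mm³.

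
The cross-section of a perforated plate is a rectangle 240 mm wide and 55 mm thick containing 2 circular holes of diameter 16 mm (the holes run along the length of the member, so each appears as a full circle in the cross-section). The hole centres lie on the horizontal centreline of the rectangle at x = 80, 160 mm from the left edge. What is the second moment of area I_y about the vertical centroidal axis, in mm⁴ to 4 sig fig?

I_y ≈ 6.271 × 10⁷ mm⁴

Break the section into simple shapes (no overlaps), measuring from the bottom-left corner of the bounding box.
Plate: 240 × 55, A = 13 200 mm², x = 120 mm, Ī = 63 360 000 mm⁴.
Hole 1 (subtracted): ⌀16, A = 201.062 mm², x = 80 mm, Ī = 3216.99 mm⁴.
Hole 2 (subtracted): ⌀16, A = 201.062 mm², x = 160 mm, Ī = 3216.99 mm⁴.
By symmetry the centroid is at mid-width, x̄ = 120 mm.
Transfer each piece to the vertical centroidal axis using Ī + A·d² with d = x − 120:
  plate: d = 0 mm → contributes +63 360 000 mm⁴
  hole 1: d = -40 mm → contributes −324 916 mm⁴
  hole 2: d = 40 mm → contributes −324 916 mm⁴
Total I = 62 710 168 mm⁴.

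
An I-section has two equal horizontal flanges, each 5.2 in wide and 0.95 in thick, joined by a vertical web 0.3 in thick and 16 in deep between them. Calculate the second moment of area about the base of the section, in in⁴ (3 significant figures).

Treat the section as a set of non-overlapping primitives; coordinates are from the bounding-box lower-left.
Bottom flange: 5.2 × 0.95, A = 4.94 in², y = 0.475 in, Ī = 0.37153 in⁴.
Web: 0.3 × 16, A = 4.8 in², y = 8.95 in, Ī = 102.4 in⁴.
Top flange: 5.2 × 0.95, A = 4.94 in², y = 17.425 in, Ī = 0.37153 in⁴.
Transfer each piece to the base of the section using Ī + A·d² with d = y − 0:
  bottom flange: d = 0.475 in → contributes +1.4861 in⁴
  web: d = 8.95 in → contributes +486.89 in⁴
  top flange: d = 17.425 in → contributes +1500.3 in⁴
Total I = 1988.7 in⁴.

I_base ≈ 1990 in⁴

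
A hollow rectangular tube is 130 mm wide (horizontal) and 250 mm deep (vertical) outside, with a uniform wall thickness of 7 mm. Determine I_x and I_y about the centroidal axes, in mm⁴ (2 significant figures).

Decompose the section into non-overlapping parts with the origin at the bottom-left of its bounding rectangle.
Outer rectangle: 130 × 250, A = 32 500 mm², y = 125 mm, Ī = 169 270 833 mm⁴.
Inner void (subtracted): 116 × 236, A = 27 376 mm², y = 125 mm, Ī = 127 061 141 mm⁴.
By symmetry the centroid is at mid-height, ȳ = 125 mm.
All pieces are centred on the centroidal x-axis, so I = ΣĪ (holes subtracted) = 42 209 692 mm⁴.
Repeating about the centroidal y-axis gives I_y = 15 073 212 mm⁴.

I_x ≈ 4.2 × 10⁷ mm⁴, I_y ≈ 1.5 × 10⁷ mm⁴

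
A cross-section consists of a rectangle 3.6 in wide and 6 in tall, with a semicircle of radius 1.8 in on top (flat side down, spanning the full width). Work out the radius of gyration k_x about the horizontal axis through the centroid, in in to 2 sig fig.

k_x ≈ 2.2 in

Split into non-overlapping primitives; take the origin at the lower-left of the bounding box.
Rectangular body: 3.6 × 6, A = 21.6 in², y = 3 in, Ī = 64.8 in⁴.
Semicircular cap: semicircle r = 1.8, A = 5.089 in², y = 6.764 in, Ī = 1.152 in⁴.
Centroid: ȳ = ΣA·y / ΣA = 3.718 in.
Transfer each piece to the horizontal axis through the centroid using Ī + A·d² with d = y − 3.718:
  rectangular body: d = -0.7177 in → contributes +75.93 in⁴
  semicircular cap: d = 3.046 in → contributes +48.38 in⁴
Total I = 124.3 in⁴.
Radius of gyration: k = √(I/A) = √(124.3 / 26.69) = 2.158 in.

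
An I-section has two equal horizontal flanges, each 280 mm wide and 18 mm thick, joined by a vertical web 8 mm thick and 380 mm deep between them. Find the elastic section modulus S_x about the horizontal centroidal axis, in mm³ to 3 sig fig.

S_x ≈ 2.10 × 10⁶ mm³

Break the section into simple shapes (no overlaps), measuring from the bottom-left corner of the bounding box.
Bottom flange: 280 × 18, A = 5 040 mm², y = 9 mm, Ī = 136 080 mm⁴.
Web: 8 × 380, A = 3 040 mm², y = 208 mm, Ī = 36 581 333 mm⁴.
Top flange: 280 × 18, A = 5 040 mm², y = 407 mm, Ī = 136 080 mm⁴.
By symmetry the centroid is at mid-height, ȳ = 208 mm.
Transfer each piece to the horizontal centroidal axis using Ī + A·d² with d = y − 208:
  bottom flange: d = -199 mm → contributes +199 725 120 mm⁴
  web: d = 0 mm → contributes +36 581 333 mm⁴
  top flange: d = 199 mm → contributes +199 725 120 mm⁴
Total I = 436 031 573 mm⁴.
Extreme fibre distance c = 208 mm; S = I/c = 2 096 306 mm³.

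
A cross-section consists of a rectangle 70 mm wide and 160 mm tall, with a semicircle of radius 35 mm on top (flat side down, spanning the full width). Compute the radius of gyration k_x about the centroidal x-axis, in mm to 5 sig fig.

k_x ≈ 54.395 mm

Split into non-overlapping primitives; take the origin at the lower-left of the bounding box.
Rectangular body: 70 × 160, A = 11 200 mm², y = 80 mm, Ī = 23 893 333 mm⁴.
Semicircular cap: semicircle r = 35, A = 1924.226 mm², y = 174.8545 mm, Ī = 164 704 mm⁴.
Centroid: ȳ = ΣA·y / ΣA = 93.90721 mm.
Transfer each piece to the centroidal x-axis using Ī + A·d² with d = y − 93.90721:
  rectangular body: d = -13.90721 mm → contributes +26 059 531 mm⁴
  semicircular cap: d = 80.94725 mm → contributes +12 773 110 mm⁴
Total I = 38 832 641 mm⁴.
Radius of gyration: k = √(I/A) = √(38 832 641 / 13124.23) = 54.39533 mm.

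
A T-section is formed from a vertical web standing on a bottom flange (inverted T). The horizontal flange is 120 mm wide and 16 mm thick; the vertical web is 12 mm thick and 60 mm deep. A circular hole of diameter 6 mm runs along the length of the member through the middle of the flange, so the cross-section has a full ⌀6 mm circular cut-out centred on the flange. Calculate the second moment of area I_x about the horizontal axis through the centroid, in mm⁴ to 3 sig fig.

Decompose the section into non-overlapping parts with the origin at the bottom-left of its bounding rectangle.
Flange: 120 × 16, A = 1 920 mm², y = 8 mm, Ī = 40 960 mm⁴.
Web: 12 × 60, A = 720 mm², y = 46 mm, Ī = 216 000 mm⁴.
Hole (subtracted): ⌀6, A = 28.274 mm², y = 8 mm, Ī = 63.617 mm⁴.
Centroid: ȳ = ΣA·y / ΣA = 18.476 mm.
Transfer each piece to the horizontal axis through the centroid using Ī + A·d² with d = y − 18.476:
  flange: d = -10.476 mm → contributes +251 667 mm⁴
  web: d = 27.524 mm → contributes +761 457 mm⁴
  hole: d = -10.476 mm → contributes −3166.5 mm⁴
Total I = 1 009 958 mm⁴.

I_x ≈ 1.01 × 10⁶ mm⁴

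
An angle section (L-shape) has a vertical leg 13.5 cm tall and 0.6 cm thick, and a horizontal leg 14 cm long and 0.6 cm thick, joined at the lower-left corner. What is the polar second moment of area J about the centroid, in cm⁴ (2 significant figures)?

Decompose the section into non-overlapping parts with the origin at the bottom-left of its bounding rectangle.
Vertical leg: 0.6 × 13.5, A = 8.1 cm², y = 6.75 cm, Ī = 123 cm⁴.
Horizontal leg (remainder): 13.4 × 0.6, A = 8.04 cm², y = 0.3 cm, Ī = 0.2412 cm⁴.
Centroid: ȳ = ΣA·y / ΣA = 3.537 cm.
Transfer each piece to the centroidal x-axis using Ī + A·d² with d = y − 3.537:
  vertical leg: d = 3.213 cm → contributes +206.6 cm⁴
  horizontal leg (remainder): d = -3.237 cm → contributes +84.49 cm⁴
Total I = 291.1 cm⁴.
For the y-axis: x̄ = 3.787 cm.
Repeating about the centroidal y-axis gives I_y = 318.3 cm⁴.
Polar second moment: J = I_x + I_y = 609.4 cm⁴.

J ≈ 610 cm⁴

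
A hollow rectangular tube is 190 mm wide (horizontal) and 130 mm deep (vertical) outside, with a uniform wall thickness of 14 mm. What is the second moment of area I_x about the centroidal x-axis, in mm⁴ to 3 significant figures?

Treat the section as a set of non-overlapping primitives; coordinates are from the bounding-box lower-left.
Outer rectangle: 190 × 130, A = 24 700 mm², y = 65 mm, Ī = 34 785 833 mm⁴.
Inner void (subtracted): 162 × 102, A = 16 524 mm², y = 65 mm, Ī = 14 326 308 mm⁴.
By symmetry the centroid is at mid-height, ȳ = 65 mm.
All pieces are centred on the centroidal x-axis, so I = ΣĪ (holes subtracted) = 20 459 525 mm⁴.

I_x ≈ 2.05 × 10⁷ mm⁴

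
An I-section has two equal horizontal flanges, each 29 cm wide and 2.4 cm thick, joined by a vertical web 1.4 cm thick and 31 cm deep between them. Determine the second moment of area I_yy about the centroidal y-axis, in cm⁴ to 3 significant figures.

Decompose the section into non-overlapping parts with the origin at the bottom-left of its bounding rectangle.
Bottom flange: 29 × 2.4, A = 69.6 cm², x = 14.5 cm, Ī = 4877.8 cm⁴.
Web: 1.4 × 31, A = 43.4 cm², x = 14.5 cm, Ī = 7.0887 cm⁴.
Top flange: 29 × 2.4, A = 69.6 cm², x = 14.5 cm, Ī = 4877.8 cm⁴.
By symmetry the centroid is at mid-width, x̄ = 14.5 cm.
All pieces are centred on the centroidal y-axis, so I = ΣĪ = 9762.7 cm⁴.

I_yy ≈ 9760 cm⁴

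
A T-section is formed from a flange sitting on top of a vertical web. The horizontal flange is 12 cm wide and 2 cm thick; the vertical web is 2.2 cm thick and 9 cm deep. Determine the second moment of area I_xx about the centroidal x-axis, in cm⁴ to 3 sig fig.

I_xx ≈ 470 cm⁴

Treat the section as a set of non-overlapping primitives; coordinates are from the bounding-box lower-left.
Flange: 12 × 2, A = 24 cm², y = 10 cm, Ī = 8 cm⁴.
Web: 2.2 × 9, A = 19.8 cm², y = 4.5 cm, Ī = 133.65 cm⁴.
Centroid: ȳ = ΣA·y / ΣA = 7.5137 cm.
Transfer each piece to the centroidal x-axis using Ī + A·d² with d = y − 7.5137:
  flange: d = 2.4863 cm → contributes +156.36 cm⁴
  web: d = -3.0137 cm → contributes +313.48 cm⁴
Total I = 469.84 cm⁴.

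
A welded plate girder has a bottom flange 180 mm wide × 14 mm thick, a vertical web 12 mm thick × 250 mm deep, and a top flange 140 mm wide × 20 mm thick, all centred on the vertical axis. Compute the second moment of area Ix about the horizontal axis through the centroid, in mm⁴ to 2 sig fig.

Ix ≈ 1.1 × 10⁸ mm⁴

Split into non-overlapping primitives; take the origin at the lower-left of the bounding box.
Bottom plate: 180 × 14, A = 2 520 mm², y = 7 mm, Ī = 41 160 mm⁴.
Web plate: 12 × 250, A = 3 000 mm², y = 139 mm, Ī = 15 625 000 mm⁴.
Top plate: 140 × 20, A = 2 800 mm², y = 274 mm, Ī = 93 333 mm⁴.
Centroid: ȳ = ΣA·y / ΣA = 144.5 mm.
Transfer each piece to the horizontal axis through the centroid using Ī + A·d² with d = y − 144.5:
  bottom plate: d = -137.5 mm → contributes +47 651 599 mm⁴
  web plate: d = -5.452 mm → contributes +15 714 170 mm⁴
  top plate: d = 129.5 mm → contributes +47 084 905 mm⁴
Total I = 110 450 674 mm⁴.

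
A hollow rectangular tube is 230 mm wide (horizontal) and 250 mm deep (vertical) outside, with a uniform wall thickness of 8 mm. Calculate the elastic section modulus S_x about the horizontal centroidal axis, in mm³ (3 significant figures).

Break the section into simple shapes (no overlaps), measuring from the bottom-left corner of the bounding box.
Outer rectangle: 230 × 250, A = 57 500 mm², y = 125 mm, Ī = 299 479 167 mm⁴.
Inner void (subtracted): 214 × 234, A = 50 076 mm², y = 125 mm, Ī = 228 496 788 mm⁴.
By symmetry the centroid is at mid-height, ȳ = 125 mm.
All pieces are centred on the horizontal centroidal axis, so I = ΣĪ (holes subtracted) = 70 982 379 mm⁴.
Extreme fibre distance c = 125 mm; S = I/c = 567 859 mm³.

S_x ≈ 5.68 × 10⁵ mm³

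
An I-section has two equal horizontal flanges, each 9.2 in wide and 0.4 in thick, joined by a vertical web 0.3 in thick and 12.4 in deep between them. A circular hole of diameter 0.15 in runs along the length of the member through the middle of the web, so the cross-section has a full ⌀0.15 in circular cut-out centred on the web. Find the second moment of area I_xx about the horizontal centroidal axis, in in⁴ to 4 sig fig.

Break the section into simple shapes (no overlaps), measuring from the bottom-left corner of the bounding box.
Bottom flange: 9.2 × 0.4, A = 3.68 in², y = 0.2 in, Ī = 0.0490667 in⁴.
Web: 0.3 × 12.4, A = 3.72 in², y = 6.6 in, Ī = 47.6656 in⁴.
Top flange: 9.2 × 0.4, A = 3.68 in², y = 13 in, Ī = 0.0490667 in⁴.
Hole (subtracted): ⌀0.15, A = 0.0176715 in², y = 6.6 in, Ī = 0.0000248505 in⁴.
By symmetry the centroid is at mid-height, ȳ = 6.6 in.
Transfer each piece to the horizontal centroidal axis using Ī + A·d² with d = y − 6.6:
  bottom flange: d = -6.4 in → contributes +150.782 in⁴
  web: d = 0 in → contributes +47.6656 in⁴
  top flange: d = 6.4 in → contributes +150.782 in⁴
  hole: d = 0 in → contributes −0.0000248505 in⁴
Total I = 349.229 in⁴.

I_xx ≈ 349.2 in⁴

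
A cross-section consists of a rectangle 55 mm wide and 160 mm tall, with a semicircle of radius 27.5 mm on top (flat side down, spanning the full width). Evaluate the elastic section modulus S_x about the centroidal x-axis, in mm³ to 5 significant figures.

Break the section into simple shapes (no overlaps), measuring from the bottom-left corner of the bounding box.
Rectangular body: 55 × 160, A = 8 800 mm², y = 80 mm, Ī = 18 773 333 mm⁴.
Semicircular cap: semicircle r = 27.5, A = 1187.915 mm², y = 171.6714 mm, Ī = 62771.55 mm⁴.
Centroid: ȳ = ΣA·y / ΣA = 90.90295 mm.
Transfer each piece to the centroidal x-axis using Ī + A·d² with d = y − 90.90295:
  rectangular body: d = -10.90295 mm → contributes +19 819 428 mm⁴
  semicircular cap: d = 80.76841 mm → contributes +7 812 176 mm⁴
Total I = 27 631 604 mm⁴.
Extreme fibre distance c = 96.59705 mm; S = I/c = 286050.2 mm³.

S_x ≈ 2.8605 × 10⁵ mm³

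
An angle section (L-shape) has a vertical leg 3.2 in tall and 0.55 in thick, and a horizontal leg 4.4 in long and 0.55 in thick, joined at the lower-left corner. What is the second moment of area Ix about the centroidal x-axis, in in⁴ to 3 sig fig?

Ix ≈ 3.24 in⁴

Break the section into simple shapes (no overlaps), measuring from the bottom-left corner of the bounding box.
Vertical leg: 0.55 × 3.2, A = 1.76 in², y = 1.6 in, Ī = 1.5019 in⁴.
Horizontal leg (remainder): 3.85 × 0.55, A = 2.1175 in², y = 0.275 in, Ī = 0.053379 in⁴.
Centroid: ȳ = ΣA·y / ΣA = 0.87642 in.
Transfer each piece to the centroidal x-axis using Ī + A·d² with d = y − 0.87642:
  vertical leg: d = 0.72358 in → contributes +2.4234 in⁴
  horizontal leg (remainder): d = -0.60142 in → contributes +0.81929 in⁴
Total I = 3.2426 in⁴.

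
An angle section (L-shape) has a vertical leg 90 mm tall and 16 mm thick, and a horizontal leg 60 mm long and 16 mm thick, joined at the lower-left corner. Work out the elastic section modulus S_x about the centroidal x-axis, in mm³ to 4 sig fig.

S_x ≈ 2.860 × 10⁴ mm³

Treat the section as a set of non-overlapping primitives; coordinates are from the bounding-box lower-left.
Vertical leg: 16 × 90, A = 1 440 mm², y = 45 mm, Ī = 972 000 mm⁴.
Horizontal leg (remainder): 44 × 16, A = 704 mm², y = 8 mm, Ī = 15018.7 mm⁴.
Centroid: ȳ = ΣA·y / ΣA = 32.8507 mm.
Transfer each piece to the centroidal x-axis using Ī + A·d² with d = y − 32.8507:
  vertical leg: d = 12.1493 mm → contributes +1 184 550 mm⁴
  horizontal leg (remainder): d = -24.8507 mm → contributes +449 781 mm⁴
Total I = 1 634 331 mm⁴.
Extreme fibre distance c = 57.1493 mm; S = I/c = 28597.6 mm³.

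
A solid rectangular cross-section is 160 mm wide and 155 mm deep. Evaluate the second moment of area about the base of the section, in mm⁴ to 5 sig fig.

The section: 160 × 155, A = 24 800 mm², y = 77.5 mm, Ī = 49 651 667 mm⁴.
Transfer it to the bottom edge using Ī + A·d² with d = y − 0:
  the section: d = 77.5 mm → contributes +198 606 667 mm⁴
Total I = 198 606 667 mm⁴.

I_base ≈ 1.9861 × 10⁸ mm⁴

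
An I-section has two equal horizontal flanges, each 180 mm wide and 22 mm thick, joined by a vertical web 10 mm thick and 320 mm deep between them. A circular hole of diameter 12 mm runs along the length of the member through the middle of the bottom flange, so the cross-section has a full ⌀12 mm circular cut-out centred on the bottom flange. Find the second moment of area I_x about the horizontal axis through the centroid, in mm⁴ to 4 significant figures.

I_x ≈ 2.559 × 10⁸ mm⁴

Break the section into simple shapes (no overlaps), measuring from the bottom-left corner of the bounding box.
Bottom flange: 180 × 22, A = 3 960 mm², y = 11 mm, Ī = 159 720 mm⁴.
Web: 10 × 320, A = 3 200 mm², y = 182 mm, Ī = 27 306 667 mm⁴.
Top flange: 180 × 22, A = 3 960 mm², y = 353 mm, Ī = 159 720 mm⁴.
Hole (subtracted): ⌀12, A = 113.097 mm², y = 11 mm, Ī = 1017.88 mm⁴.
Centroid: ȳ = ΣA·y / ΣA = 183.757 mm.
Transfer each piece to the horizontal axis through the centroid using Ī + A·d² with d = y − 183.757:
  bottom flange: d = -172.757 mm → contributes +118 345 909 mm⁴
  web: d = -1.75705 mm → contributes +27 316 546 mm⁴
  top flange: d = 169.243 mm → contributes +113 586 702 mm⁴
  hole: d = -172.757 mm → contributes −3 376 408 mm⁴
Total I = 255 872 749 mm⁴.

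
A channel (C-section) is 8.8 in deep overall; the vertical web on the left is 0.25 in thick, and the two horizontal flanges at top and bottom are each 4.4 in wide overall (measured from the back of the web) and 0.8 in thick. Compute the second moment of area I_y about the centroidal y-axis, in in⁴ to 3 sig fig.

I_y ≈ 17.5 in⁴

Split into non-overlapping primitives; take the origin at the lower-left of the bounding box.
Web: 0.25 × 8.8, A = 2.2 in², x = 0.125 in, Ī = 0.011458 in⁴.
Top flange (beyond web): 4.15 × 0.8, A = 3.32 in², x = 2.325 in, Ī = 4.7649 in⁴.
Bottom flange (beyond web): 4.15 × 0.8, A = 3.32 in², x = 2.325 in, Ī = 4.7649 in⁴.
Centroid: x̄ = ΣA·x / ΣA = 1.7775 in.
Transfer each piece to the centroidal y-axis using Ī + A·d² with d = x − 1.7775:
  web: d = -1.6525 in → contributes +6.019 in⁴
  top flange (beyond web): d = 0.54751 in → contributes +5.7601 in⁴
  bottom flange (beyond web): d = 0.54751 in → contributes +5.7601 in⁴
Total I = 17.539 in⁴.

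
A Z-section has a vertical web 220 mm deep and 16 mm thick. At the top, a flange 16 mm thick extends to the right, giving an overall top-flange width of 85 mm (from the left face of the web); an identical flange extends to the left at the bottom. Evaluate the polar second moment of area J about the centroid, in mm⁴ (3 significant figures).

J ≈ 4.22 × 10⁷ mm⁴

Break the section into simple shapes (no overlaps), measuring from the bottom-left corner of the bounding box.
Web: 16 × 220, A = 3 520 mm², y = 110 mm, Ī = 14 197 333 mm⁴.
Top flange (beyond web): 69 × 16, A = 1 104 mm², y = 212 mm, Ī = 23 552 mm⁴.
Bottom flange (beyond web): 69 × 16, A = 1 104 mm², y = 8 mm, Ī = 23 552 mm⁴.
Centroid: ȳ = ΣA·y / ΣA = 110 mm.
Transfer each piece to the centroidal x-axis using Ī + A·d² with d = y − 110:
  web: d = 0 mm → contributes +14 197 333 mm⁴
  top flange (beyond web): d = 102 mm → contributes +11 509 568 mm⁴
  bottom flange (beyond web): d = -102 mm → contributes +11 509 568 mm⁴
Total I = 37 216 469 mm⁴.
For the y-axis: x̄ = 77 mm.
Repeating about the centroidal y-axis gives I_y = 4 939 317 mm⁴.
Polar second moment: J = I_x + I_y = 42 155 787 mm⁴.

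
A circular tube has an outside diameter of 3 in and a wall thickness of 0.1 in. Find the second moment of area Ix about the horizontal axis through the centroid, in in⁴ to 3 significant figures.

Ix ≈ 0.959 in⁴

Split into non-overlapping primitives; take the origin at the lower-left of the bounding box.
Outer circle: ⌀3, A = 7.0686 in², y = 1.5 in, Ī = 3.9761 in⁴.
Bore (subtracted): ⌀2.8, A = 6.1575 in², y = 1.5 in, Ī = 3.0172 in⁴.
By symmetry the centroid is at mid-height, ȳ = 1.5 in.
All pieces are centred on the horizontal axis through the centroid, so I = ΣĪ (holes subtracted) = 0.95889 in⁴.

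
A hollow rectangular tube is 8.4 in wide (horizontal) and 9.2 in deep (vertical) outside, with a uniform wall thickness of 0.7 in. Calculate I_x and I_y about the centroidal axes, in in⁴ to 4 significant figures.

I_x ≈ 268.3 in⁴, I_y ≈ 231.5 in⁴

Decompose the section into non-overlapping parts with the origin at the bottom-left of its bounding rectangle.
Outer rectangle: 8.4 × 9.2, A = 77.28 in², y = 4.6 in, Ī = 545.082 in⁴.
Inner void (subtracted): 7 × 7.8, A = 54.6 in², y = 4.6 in, Ī = 276.822 in⁴.
By symmetry the centroid is at mid-height, ȳ = 4.6 in.
All pieces are centred on the centroidal x-axis, so I = ΣĪ (holes subtracted) = 268.26 in⁴.
Repeating about the centroidal y-axis gives I_y = 231.456 in⁴.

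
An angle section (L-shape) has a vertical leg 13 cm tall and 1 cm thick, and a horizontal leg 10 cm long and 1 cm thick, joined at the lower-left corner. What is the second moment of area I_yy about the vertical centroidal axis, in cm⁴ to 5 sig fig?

I_yy ≈ 194.79 cm⁴

Split into non-overlapping primitives; take the origin at the lower-left of the bounding box.
Vertical leg: 1 × 13, A = 13 cm², x = 0.5 cm, Ī = 1.083333 cm⁴.
Horizontal leg (remainder): 9 × 1, A = 9 cm², x = 5.5 cm, Ī = 60.75 cm⁴.
Centroid: x̄ = ΣA·x / ΣA = 2.545455 cm.
Transfer each piece to the vertical centroidal axis using Ī + A·d² with d = x − 2.545455:
  vertical leg: d = -2.045455 cm → contributes +55.47383 cm⁴
  horizontal leg (remainder): d = 2.954545 cm → contributes +139.314 cm⁴
Total I = 194.7879 cm⁴.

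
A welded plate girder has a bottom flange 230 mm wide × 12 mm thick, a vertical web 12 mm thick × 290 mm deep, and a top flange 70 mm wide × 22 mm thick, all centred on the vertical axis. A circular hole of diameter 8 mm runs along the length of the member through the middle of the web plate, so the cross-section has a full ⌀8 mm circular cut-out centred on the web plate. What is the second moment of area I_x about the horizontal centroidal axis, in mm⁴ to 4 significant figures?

Decompose the section into non-overlapping parts with the origin at the bottom-left of its bounding rectangle.
Bottom plate: 230 × 12, A = 2 760 mm², y = 6 mm, Ī = 33 120 mm⁴.
Web plate: 12 × 290, A = 3 480 mm², y = 157 mm, Ī = 24 389 000 mm⁴.
Top plate: 70 × 22, A = 1 540 mm², y = 313 mm, Ī = 62113.3 mm⁴.
Hole (subtracted): ⌀8, A = 50.2655 mm², y = 157 mm, Ī = 201.062 mm⁴.
Centroid: ȳ = ΣA·y / ΣA = 134.164 mm.
Transfer each piece to the horizontal centroidal axis using Ī + A·d² with d = y − 134.164:
  bottom plate: d = -128.164 mm → contributes +45 368 564 mm⁴
  web plate: d = 22.8365 mm → contributes +26 203 838 mm⁴
  top plate: d = 178.836 mm → contributes +49 315 148 mm⁴
  hole: d = 22.8365 mm → contributes −26414.8 mm⁴
Total I = 120 861 135 mm⁴.

I_x ≈ 1.209 × 10⁸ mm⁴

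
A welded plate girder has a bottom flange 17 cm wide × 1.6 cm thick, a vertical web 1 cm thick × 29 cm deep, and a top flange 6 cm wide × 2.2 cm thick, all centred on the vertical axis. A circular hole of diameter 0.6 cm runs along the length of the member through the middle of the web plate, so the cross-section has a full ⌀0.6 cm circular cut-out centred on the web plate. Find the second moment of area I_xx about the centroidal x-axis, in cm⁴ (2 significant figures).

I_xx ≈ 1.1 × 10⁴ cm⁴

Split into non-overlapping primitives; take the origin at the lower-left of the bounding box.
Bottom plate: 17 × 1.6, A = 27.2 cm², y = 0.8 cm, Ī = 5.803 cm⁴.
Web plate: 1 × 29, A = 29 cm², y = 16.1 cm, Ī = 2 032 cm⁴.
Top plate: 6 × 2.2, A = 13.2 cm², y = 31.7 cm, Ī = 5.324 cm⁴.
Hole (subtracted): ⌀0.6, A = 0.2827 cm², y = 16.1 cm, Ī = 0.006362 cm⁴.
Centroid: ȳ = ΣA·y / ΣA = 13.06 cm.
Transfer each piece to the centroidal x-axis using Ī + A·d² with d = y − 13.06:
  bottom plate: d = -12.26 cm → contributes +4 093 cm⁴
  web plate: d = 3.042 cm → contributes +2 301 cm⁴
  top plate: d = 18.64 cm → contributes +4 593 cm⁴
  hole: d = 3.042 cm → contributes −2.622 cm⁴
Total I = 10 984 cm⁴.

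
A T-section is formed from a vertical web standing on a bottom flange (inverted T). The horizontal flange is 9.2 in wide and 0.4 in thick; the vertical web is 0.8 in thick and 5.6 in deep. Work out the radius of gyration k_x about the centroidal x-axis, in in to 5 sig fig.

Decompose the section into non-overlapping parts with the origin at the bottom-left of its bounding rectangle.
Flange: 9.2 × 0.4, A = 3.68 in², y = 0.2 in, Ī = 0.04906667 in⁴.
Web: 0.8 × 5.6, A = 4.48 in², y = 3.2 in, Ī = 11.70773 in⁴.
Centroid: ȳ = ΣA·y / ΣA = 1.847059 in.
Transfer each piece to the centroidal x-axis using Ī + A·d² with d = y − 1.847059:
  flange: d = -1.647059 in → contributes +10.03218 in⁴
  web: d = 1.352941 in → contributes +19.90815 in⁴
Total I = 29.94033 in⁴.
Radius of gyration: k = √(I/A) = √(29.94033 / 8.16) = 1.915505 in.

k_x ≈ 1.9155 in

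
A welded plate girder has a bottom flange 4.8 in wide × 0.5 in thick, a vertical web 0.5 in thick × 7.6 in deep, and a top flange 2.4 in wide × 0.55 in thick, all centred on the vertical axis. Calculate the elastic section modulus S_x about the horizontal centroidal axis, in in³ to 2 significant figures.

Decompose the section into non-overlapping parts with the origin at the bottom-left of its bounding rectangle.
Bottom plate: 4.8 × 0.5, A = 2.4 in², y = 0.25 in, Ī = 0.05 in⁴.
Web plate: 0.5 × 7.6, A = 3.8 in², y = 4.3 in, Ī = 18.29 in⁴.
Top plate: 2.4 × 0.55, A = 1.32 in², y = 8.375 in, Ī = 0.03328 in⁴.
Centroid: ȳ = ΣA·y / ΣA = 3.723 in.
Transfer each piece to the horizontal centroidal axis using Ī + A·d² with d = y − 3.723:
  bottom plate: d = -3.473 in → contributes +28.99 in⁴
  web plate: d = 0.5773 in → contributes +19.56 in⁴
  top plate: d = 4.652 in → contributes +28.6 in⁴
Total I = 77.15 in⁴.
Extreme fibre distance c = 4.927 in; S = I/c = 15.66 in³.

S_x ≈ 16 in³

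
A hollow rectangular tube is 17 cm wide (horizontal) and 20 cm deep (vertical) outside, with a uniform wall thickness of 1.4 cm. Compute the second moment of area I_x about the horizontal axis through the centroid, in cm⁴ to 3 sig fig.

Split into non-overlapping primitives; take the origin at the lower-left of the bounding box.
Outer rectangle: 17 × 20, A = 340 cm², y = 10 cm, Ī = 11 333 cm⁴.
Inner void (subtracted): 14.2 × 17.2, A = 244.24 cm², y = 10 cm, Ī = 6021.3 cm⁴.
By symmetry the centroid is at mid-height, ȳ = 10 cm.
All pieces are centred on the horizontal axis through the centroid, so I = ΣĪ (holes subtracted) = 5 312 cm⁴.

I_x ≈ 5310 cm⁴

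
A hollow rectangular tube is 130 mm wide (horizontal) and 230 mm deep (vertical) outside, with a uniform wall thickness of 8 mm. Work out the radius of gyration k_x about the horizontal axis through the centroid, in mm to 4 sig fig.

Decompose the section into non-overlapping parts with the origin at the bottom-left of its bounding rectangle.
Outer rectangle: 130 × 230, A = 29 900 mm², y = 115 mm, Ī = 131 809 167 mm⁴.
Inner void (subtracted): 114 × 214, A = 24 396 mm², y = 115 mm, Ī = 93 103 268 mm⁴.
By symmetry the centroid is at mid-height, ȳ = 115 mm.
All pieces are centred on the horizontal axis through the centroid, so I = ΣĪ (holes subtracted) = 38 705 899 mm⁴.
Radius of gyration: k = √(I/A) = √(38 705 899 / 5 504) = 83.8589 mm.

k_x ≈ 83.86 mm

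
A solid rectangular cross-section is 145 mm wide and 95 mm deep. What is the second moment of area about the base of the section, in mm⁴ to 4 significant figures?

The section: 145 × 95, A = 13 775 mm², y = 47.5 mm, Ī = 10 359 948 mm⁴.
Transfer it to the base of the section using Ī + A·d² with d = y − 0:
  the section: d = 47.5 mm → contributes +41 439 792 mm⁴
Total I = 41 439 792 mm⁴.

I_base ≈ 4.144 × 10⁷ mm⁴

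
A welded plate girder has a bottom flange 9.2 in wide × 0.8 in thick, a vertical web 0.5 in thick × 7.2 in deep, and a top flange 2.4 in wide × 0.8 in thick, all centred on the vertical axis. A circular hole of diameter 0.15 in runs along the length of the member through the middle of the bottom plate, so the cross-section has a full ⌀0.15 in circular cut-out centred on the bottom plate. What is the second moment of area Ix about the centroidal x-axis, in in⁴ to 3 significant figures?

Ix ≈ 128 in⁴

Treat the section as a set of non-overlapping primitives; coordinates are from the bounding-box lower-left.
Bottom plate: 9.2 × 0.8, A = 7.36 in², y = 0.4 in, Ī = 0.39253 in⁴.
Web plate: 0.5 × 7.2, A = 3.6 in², y = 4.4 in, Ī = 15.552 in⁴.
Top plate: 2.4 × 0.8, A = 1.92 in², y = 8.4 in, Ī = 0.1024 in⁴.
Hole (subtracted): ⌀0.15, A = 0.017671 in², y = 0.4 in, Ī = 0.00002485 in⁴.
Centroid: ȳ = ΣA·y / ΣA = 2.7137 in.
Transfer each piece to the centroidal x-axis using Ī + A·d² with d = y − 2.7137:
  bottom plate: d = -2.3137 in → contributes +39.793 in⁴
  web plate: d = 1.6863 in → contributes +25.789 in⁴
  top plate: d = 5.6863 in → contributes +62.183 in⁴
  hole: d = -2.3137 in → contributes −0.094627 in⁴
Total I = 127.67 in⁴.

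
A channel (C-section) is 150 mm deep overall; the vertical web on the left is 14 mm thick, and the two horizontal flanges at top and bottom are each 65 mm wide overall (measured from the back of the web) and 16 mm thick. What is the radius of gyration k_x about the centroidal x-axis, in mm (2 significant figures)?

Split into non-overlapping primitives; take the origin at the lower-left of the bounding box.
Web: 14 × 150, A = 2 100 mm², y = 75 mm, Ī = 3 937 500 mm⁴.
Top flange (beyond web): 51 × 16, A = 816 mm², y = 142 mm, Ī = 17 408 mm⁴.
Bottom flange (beyond web): 51 × 16, A = 816 mm², y = 8 mm, Ī = 17 408 mm⁴.
By symmetry the centroid is at mid-height, ȳ = 75 mm.
Transfer each piece to the centroidal x-axis using Ī + A·d² with d = y − 75:
  web: d = 0 mm → contributes +3 937 500 mm⁴
  top flange (beyond web): d = 67 mm → contributes +3 680 432 mm⁴
  bottom flange (beyond web): d = -67 mm → contributes +3 680 432 mm⁴
Total I = 11 298 364 mm⁴.
Radius of gyration: k = √(I/A) = √(11 298 364 / 3 732) = 55.02 mm.

k_x ≈ 55 mm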